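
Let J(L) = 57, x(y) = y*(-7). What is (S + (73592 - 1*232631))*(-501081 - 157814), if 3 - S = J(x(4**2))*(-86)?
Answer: 101558121930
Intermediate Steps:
x(y) = -7*y
S = 4905 (S = 3 - 57*(-86) = 3 - 1*(-4902) = 3 + 4902 = 4905)
(S + (73592 - 1*232631))*(-501081 - 157814) = (4905 + (73592 - 1*232631))*(-501081 - 157814) = (4905 + (73592 - 232631))*(-658895) = (4905 - 159039)*(-658895) = -154134*(-658895) = 101558121930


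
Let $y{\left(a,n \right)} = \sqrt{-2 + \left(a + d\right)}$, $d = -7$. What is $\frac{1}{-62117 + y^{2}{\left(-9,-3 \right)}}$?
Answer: $- \frac{1}{62135} \approx -1.6094 \cdot 10^{-5}$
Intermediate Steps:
$y{\left(a,n \right)} = \sqrt{-9 + a}$ ($y{\left(a,n \right)} = \sqrt{-2 + \left(a - 7\right)} = \sqrt{-2 + \left(-7 + a\right)} = \sqrt{-9 + a}$)
$\frac{1}{-62117 + y^{2}{\left(-9,-3 \right)}} = \frac{1}{-62117 + \left(\sqrt{-9 - 9}\right)^{2}} = \frac{1}{-62117 + \left(\sqrt{-18}\right)^{2}} = \frac{1}{-62117 + \left(3 i \sqrt{2}\right)^{2}} = \frac{1}{-62117 - 18} = \frac{1}{-62135} = - \frac{1}{62135}$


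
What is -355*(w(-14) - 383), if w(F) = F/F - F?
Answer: 130640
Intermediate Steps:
w(F) = 1 - F
-355*(w(-14) - 383) = -355*((1 - 1*(-14)) - 383) = -355*((1 + 14) - 383) = -355*(15 - 383) = -355*(-368) = 130640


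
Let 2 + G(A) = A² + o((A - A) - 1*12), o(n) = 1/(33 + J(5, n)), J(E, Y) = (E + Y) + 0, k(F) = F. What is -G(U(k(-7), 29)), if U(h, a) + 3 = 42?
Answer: -39495/26 ≈ -1519.0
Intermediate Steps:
U(h, a) = 39 (U(h, a) = -3 + 42 = 39)
J(E, Y) = E + Y
o(n) = 1/(38 + n) (o(n) = 1/(33 + (5 + n)) = 1/(38 + n))
G(A) = -51/26 + A² (G(A) = -2 + (A² + 1/(38 + ((A - A) - 1*12))) = -2 + (A² + 1/(38 + (0 - 12))) = -2 + (A² + 1/(38 - 12)) = -2 + (A² + 1/26) = -2 + (1/26 + A²) = -51/26 + A²)
-G(U(k(-7), 29)) = -(-51/26 + 39²) = -(-51/26 + 1521) = -1*39495/26 = -39495/26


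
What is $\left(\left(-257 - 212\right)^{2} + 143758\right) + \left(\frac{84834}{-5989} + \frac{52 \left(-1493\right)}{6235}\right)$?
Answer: $\frac{13580788220391}{37341415} \approx 3.6369 \cdot 10^{5}$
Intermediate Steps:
$\left(\left(-257 - 212\right)^{2} + 143758\right) + \left(\frac{84834}{-5989} + \frac{52 \left(-1493\right)}{6235}\right) = \left(\left(-469\right)^{2} + 143758\right) + \left(84834 \left(- \frac{1}{5989}\right) - \frac{77636}{6235}\right) = \left(219961 + 143758\right) - \frac{993901994}{37341415} = 363719 - \frac{993901994}{37341415} = \frac{13580788220391}{37341415}$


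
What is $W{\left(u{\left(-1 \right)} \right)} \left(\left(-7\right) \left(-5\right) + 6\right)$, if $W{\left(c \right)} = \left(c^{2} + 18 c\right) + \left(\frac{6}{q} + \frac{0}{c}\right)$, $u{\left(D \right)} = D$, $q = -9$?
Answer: $- \frac{2173}{3} \approx -724.33$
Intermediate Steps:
$W{\left(c \right)} = - \frac{2}{3} + c^{2} + 18 c$ ($W{\left(c \right)} = \left(c^{2} + 18 c\right) + \left(\frac{6}{-9} + \frac{0}{c}\right) = \left(c^{2} + 18 c\right) + \left(6 \left(- \frac{1}{9}\right) + 0\right) = \left(c^{2} + 18 c\right) + \left(- \frac{2}{3} + 0\right) = \left(c^{2} + 18 c\right) - \frac{2}{3} = - \frac{2}{3} + c^{2} + 18 c$)
$W{\left(u{\left(-1 \right)} \right)} \left(\left(-7\right) \left(-5\right) + 6\right) = \left(- \frac{2}{3} - \left(18 - 1\right)\right) \left(\left(-7\right) \left(-5\right) + 6\right) = \left(- \frac{2}{3} - 17\right) \left(35 + 6\right) = \left(- \frac{2}{3} - 17\right) 41 = \left(- \frac{53}{3}\right) 41 = - \frac{2173}{3}$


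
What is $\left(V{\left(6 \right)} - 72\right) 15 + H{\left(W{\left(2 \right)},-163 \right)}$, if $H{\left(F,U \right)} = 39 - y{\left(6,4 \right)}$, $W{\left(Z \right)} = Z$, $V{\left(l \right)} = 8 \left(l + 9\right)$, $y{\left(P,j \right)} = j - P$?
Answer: $761$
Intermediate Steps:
$V{\left(l \right)} = 72 + 8 l$ ($V{\left(l \right)} = 8 \left(9 + l\right) = 72 + 8 l$)
$H{\left(F,U \right)} = 41$ ($H{\left(F,U \right)} = 39 - \left(4 - 6\right) = 39 - -2 = 39 + 2 = 41$)
$\left(V{\left(6 \right)} - 72\right) 15 + H{\left(W{\left(2 \right)},-163 \right)} = \left(\left(72 + 8 \cdot 6\right) - 72\right) 15 + 41 = \left(\left(72 + 48\right) - 72\right) 15 + 41 = \left(120 - 72\right) 15 + 41 = 48 \cdot 15 + 41 = 720 + 41 = 761$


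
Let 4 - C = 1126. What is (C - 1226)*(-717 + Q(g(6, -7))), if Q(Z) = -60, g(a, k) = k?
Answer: 1824396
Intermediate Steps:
C = -1122 (C = 4 - 1*1126 = 4 - 1126 = -1122)
(C - 1226)*(-717 + Q(g(6, -7))) = (-1122 - 1226)*(-717 - 60) = -2348*(-777) = 1824396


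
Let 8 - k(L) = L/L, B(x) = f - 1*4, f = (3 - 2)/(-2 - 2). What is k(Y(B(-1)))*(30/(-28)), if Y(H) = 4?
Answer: -15/2 ≈ -7.5000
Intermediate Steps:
f = -1/4 (f = 1/(-4) = 1*(-1/4) = -1/4 ≈ -0.25000)
B(x) = -17/4 (B(x) = -1/4 - 1*4 = -1/4 - 4 = -17/4)
k(L) = 7 (k(L) = 8 - L/L = 8 - 1*1 = 8 - 1 = 7)
k(Y(B(-1)))*(30/(-28)) = 7*(30/(-28)) = 7*(30*(-1/28)) = 7*(-15/14) = -15/2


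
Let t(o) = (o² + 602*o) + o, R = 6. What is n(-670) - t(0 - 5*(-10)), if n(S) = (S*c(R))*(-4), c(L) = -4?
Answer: -43370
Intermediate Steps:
t(o) = o² + 603*o
n(S) = 16*S (n(S) = (S*(-4))*(-4) = -4*S*(-4) = 16*S)
n(-670) - t(0 - 5*(-10)) = 16*(-670) - (0 - 5*(-10))*(603 + (0 - 5*(-10))) = -10720 - (0 + 50)*(603 + (0 + 50)) = -10720 - 50*(603 + 50) = -10720 - 50*653 = -10720 - 1*32650 = -10720 - 32650 = -43370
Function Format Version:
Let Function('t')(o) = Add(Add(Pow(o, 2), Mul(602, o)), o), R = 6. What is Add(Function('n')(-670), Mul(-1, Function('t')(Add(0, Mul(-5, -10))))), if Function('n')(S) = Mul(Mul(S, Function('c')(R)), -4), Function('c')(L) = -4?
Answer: -43370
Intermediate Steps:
Function('t')(o) = Add(Pow(o, 2), Mul(603, o))
Function('n')(S) = Mul(16, S) (Function('n')(S) = Mul(Mul(S, -4), -4) = Mul(Mul(-4, S), -4) = Mul(16, S))
Add(Function('n')(-670), Mul(-1, Function('t')(Add(0, Mul(-5, -10))))) = Add(Mul(16, -670), Mul(-1, Mul(Add(0, Mul(-5, -10)), Add(603, Add(0, Mul(-5, -10)))))) = Add(-10720, Mul(-1, Mul(Add(0, 50), Add(603, Add(0, 50))))) = Add(-10720, Mul(-1, Mul(50, Add(603, 50)))) = Add(-10720, Mul(-1, Mul(50, 653))) = Add(-10720, Mul(-1, 32650)) = Add(-10720, -32650) = -43370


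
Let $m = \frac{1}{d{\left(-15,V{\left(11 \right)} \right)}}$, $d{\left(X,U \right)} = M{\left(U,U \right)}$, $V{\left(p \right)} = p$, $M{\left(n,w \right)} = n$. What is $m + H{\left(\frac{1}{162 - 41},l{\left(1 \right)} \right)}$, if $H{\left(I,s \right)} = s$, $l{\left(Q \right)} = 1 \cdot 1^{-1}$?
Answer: $\frac{12}{11} \approx 1.0909$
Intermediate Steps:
$l{\left(Q \right)} = 1$ ($l{\left(Q \right)} = 1 \cdot 1 = 1$)
$d{\left(X,U \right)} = U$
$m = \frac{1}{11} \approx 0.090909$
$m + H{\left(\frac{1}{162 - 41},l{\left(1 \right)} \right)} = \frac{1}{11} + 1 = \frac{12}{11}$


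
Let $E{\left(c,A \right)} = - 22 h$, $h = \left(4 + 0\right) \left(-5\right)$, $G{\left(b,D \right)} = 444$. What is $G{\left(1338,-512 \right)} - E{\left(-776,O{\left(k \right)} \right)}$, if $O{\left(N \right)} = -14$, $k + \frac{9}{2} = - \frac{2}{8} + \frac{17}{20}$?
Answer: $4$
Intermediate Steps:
$k = - \frac{39}{10}$ ($k = - \frac{9}{2} + \left(- \frac{2}{8} + \frac{17}{20}\right) = - \frac{9}{2} + \left(\left(-2\right) \frac{1}{8} + 17 \cdot \frac{1}{20}\right) = - \frac{9}{2} + \left(- \frac{1}{4} + \frac{17}{20}\right) = - \frac{9}{2} + \frac{3}{5} = - \frac{39}{10} \approx -3.9$)
$h = -20$ ($h = 4 \left(-5\right) = -20$)
$E{\left(c,A \right)} = 440$ ($E{\left(c,A \right)} = \left(-22\right) \left(-20\right) = 440$)
$G{\left(1338,-512 \right)} - E{\left(-776,O{\left(k \right)} \right)} = 444 - 440 = 4$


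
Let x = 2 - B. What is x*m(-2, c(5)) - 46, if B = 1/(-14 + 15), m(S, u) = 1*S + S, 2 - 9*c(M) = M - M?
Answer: -50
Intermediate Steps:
c(M) = 2/9 (c(M) = 2/9 - (M - M)/9 = 2/9 - ⅑*0 = 2/9 + 0 = 2/9)
m(S, u) = 2*S (m(S, u) = S + S = 2*S)
B = 1 (B = 1/1 = 1)
x = 1 (x = 2 - 1*1 = 2 - 1 = 1)
x*m(-2, c(5)) - 46 = 1*(2*(-2)) - 46 = 1*(-4) - 46 = -4 - 46 = -50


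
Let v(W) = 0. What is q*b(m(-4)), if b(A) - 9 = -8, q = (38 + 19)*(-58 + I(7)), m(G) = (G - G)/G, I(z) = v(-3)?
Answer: -3306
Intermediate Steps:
I(z) = 0
m(G) = 0 (m(G) = 0/G = 0)
q = -3306 (q = (38 + 19)*(-58 + 0) = 57*(-58) = -3306)
b(A) = 1 (b(A) = 9 - 8 = 1)
q*b(m(-4)) = -3306*1 = -3306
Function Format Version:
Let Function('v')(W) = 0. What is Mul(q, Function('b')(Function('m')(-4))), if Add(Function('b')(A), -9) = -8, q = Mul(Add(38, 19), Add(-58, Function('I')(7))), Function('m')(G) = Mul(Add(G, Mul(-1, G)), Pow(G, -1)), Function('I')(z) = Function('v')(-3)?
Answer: -3306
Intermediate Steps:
Function('I')(z) = 0
Function('m')(G) = 0 (Function('m')(G) = Mul(0, Pow(G, -1)) = 0)
q = -3306 (q = Mul(Add(38, 19), Add(-58, 0)) = Mul(57, -58) = -3306)
Function('b')(A) = 1 (Function('b')(A) = Add(9, -8) = 1)
Mul(q, Function('b')(Function('m')(-4))) = Mul(-3306, 1) = -3306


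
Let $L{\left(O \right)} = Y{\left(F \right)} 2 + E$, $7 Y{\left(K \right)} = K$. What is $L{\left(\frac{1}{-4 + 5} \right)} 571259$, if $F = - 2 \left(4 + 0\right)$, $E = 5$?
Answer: $\frac{10853921}{7} \approx 1.5506 \cdot 10^{6}$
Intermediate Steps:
$F = -8$ ($F = \left(-2\right) 4 = -8$)
$Y{\left(K \right)} = \frac{K}{7}$
$L{\left(O \right)} = \frac{19}{7}$ ($L{\left(O \right)} = \frac{1}{7} \left(-8\right) 2 + 5 = \left(- \frac{8}{7}\right) 2 + 5 = - \frac{16}{7} + 5 = \frac{19}{7}$)
$L{\left(\frac{1}{-4 + 5} \right)} 571259 = \frac{19}{7} \cdot 571259 = \frac{10853921}{7}$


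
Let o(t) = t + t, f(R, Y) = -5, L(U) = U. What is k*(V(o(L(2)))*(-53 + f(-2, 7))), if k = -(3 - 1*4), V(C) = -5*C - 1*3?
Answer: 1334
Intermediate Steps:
o(t) = 2*t
V(C) = -3 - 5*C (V(C) = -5*C - 3 = -3 - 5*C)
k = 1 (k = -(3 - 4) = -1*(-1) = 1)
k*(V(o(L(2)))*(-53 + f(-2, 7))) = 1*((-3 - 10*2)*(-53 - 5)) = 1*((-3 - 5*4)*(-58)) = 1*((-3 - 20)*(-58)) = 1*(-23*(-58)) = 1*1334 = 1334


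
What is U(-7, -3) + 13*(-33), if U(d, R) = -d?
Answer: -422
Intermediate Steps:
U(-7, -3) + 13*(-33) = -1*(-7) + 13*(-33) = 7 - 429 = -422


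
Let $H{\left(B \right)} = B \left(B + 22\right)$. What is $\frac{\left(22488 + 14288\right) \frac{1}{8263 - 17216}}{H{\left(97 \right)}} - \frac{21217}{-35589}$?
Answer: $\frac{2191350989879}{3677926663131} \approx 0.59581$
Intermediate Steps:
$H{\left(B \right)} = B \left(22 + B\right)$
$\frac{\left(22488 + 14288\right) \frac{1}{8263 - 17216}}{H{\left(97 \right)}} - \frac{21217}{-35589} = \frac{\left(22488 + 14288\right) \frac{1}{8263 - 17216}}{97 \left(22 + 97\right)} - \frac{21217}{-35589} = \frac{36776 \frac{1}{-8953}}{97 \cdot 119} - - \frac{21217}{35589} = \frac{36776 \left(- \frac{1}{8953}\right)}{11543} + \frac{21217}{35589} = \left(- \frac{36776}{8953}\right) \frac{1}{11543} + \frac{21217}{35589} = - \frac{36776}{103344479} + \frac{21217}{35589} = \frac{2191350989879}{3677926663131}$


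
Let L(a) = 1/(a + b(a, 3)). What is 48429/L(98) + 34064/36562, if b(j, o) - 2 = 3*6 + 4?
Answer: 108010344010/18281 ≈ 5.9083e+6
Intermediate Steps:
b(j, o) = 24 (b(j, o) = 2 + (3*6 + 4) = 2 + (18 + 4) = 2 + 22 = 24)
L(a) = 1/(24 + a) (L(a) = 1/(a + 24) = 1/(24 + a))
48429/L(98) + 34064/36562 = 48429/(1/(24 + 98)) + 34064/36562 = 48429/(1/122) + 34064*(1/36562) = 48429/(1/122) + 17032/18281 = 48429*122 + 17032/18281 = 5908338 + 17032/18281 = 108010344010/18281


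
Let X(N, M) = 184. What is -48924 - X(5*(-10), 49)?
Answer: -49108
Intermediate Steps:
-48924 - X(5*(-10), 49) = -48924 - 1*184 = -48924 - 184 = -49108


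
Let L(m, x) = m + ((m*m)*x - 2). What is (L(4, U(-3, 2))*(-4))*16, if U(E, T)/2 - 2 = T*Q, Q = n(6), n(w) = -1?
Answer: -128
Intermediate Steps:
Q = -1
U(E, T) = 4 - 2*T (U(E, T) = 4 + 2*(T*(-1)) = 4 + 2*(-T) = 4 - 2*T)
L(m, x) = -2 + m + x*m**2 (L(m, x) = m + (m**2*x - 2) = m + (x*m**2 - 2) = m + (-2 + x*m**2) = -2 + m + x*m**2)
(L(4, U(-3, 2))*(-4))*16 = ((-2 + 4 + (4 - 2*2)*4**2)*(-4))*16 = ((-2 + 4 + (4 - 4)*16)*(-4))*16 = ((-2 + 4 + 0*16)*(-4))*16 = ((-2 + 4 + 0)*(-4))*16 = (2*(-4))*16 = -8*16 = -128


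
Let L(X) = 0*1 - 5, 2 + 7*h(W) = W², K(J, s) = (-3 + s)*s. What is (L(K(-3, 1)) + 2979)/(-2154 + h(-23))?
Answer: -20818/14551 ≈ -1.4307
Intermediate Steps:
K(J, s) = s*(-3 + s)
h(W) = -2/7 + W²/7
L(X) = -5 (L(X) = 0 - 5 = -5)
(L(K(-3, 1)) + 2979)/(-2154 + h(-23)) = (-5 + 2979)/(-2154 + (-2/7 + (⅐)*(-23)²)) = 2974/(-2154 + (-2/7 + (⅐)*529)) = 2974/(-2154 + (-2/7 + 529/7)) = 2974/(-2154 + 527/7) = 2974/(-14551/7) = 2974*(-7/14551) = -20818/14551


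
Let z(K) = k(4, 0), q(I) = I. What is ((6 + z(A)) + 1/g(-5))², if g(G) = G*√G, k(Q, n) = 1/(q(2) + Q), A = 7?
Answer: 171089/4500 + 37*I*√5/75 ≈ 38.02 + 1.1031*I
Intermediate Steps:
k(Q, n) = 1/(2 + Q)
z(K) = ⅙ (z(K) = 1/(2 + 4) = 1/6 = ⅙)
g(G) = G^(3/2)
((6 + z(A)) + 1/g(-5))² = ((6 + ⅙) + 1/((-5)^(3/2)))² = (37/6 + 1/(-5*I*√5))² = (37/6 + I*√5/25)²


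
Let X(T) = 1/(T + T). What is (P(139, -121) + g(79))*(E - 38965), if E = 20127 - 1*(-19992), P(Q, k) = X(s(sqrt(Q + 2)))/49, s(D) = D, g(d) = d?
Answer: 91166 + 577*sqrt(141)/6909 ≈ 91167.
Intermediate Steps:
X(T) = 1/(2*T)
P(Q, k) = 1/(98*sqrt(2 + Q)) (P(Q, k) = (1/(2*(sqrt(Q + 2))))/49 = (1/(2*(sqrt(2 + Q))))*(1/49) = (1/(2*sqrt(2 + Q)))*(1/49) = 1/(98*sqrt(2 + Q)))
E = 40119 (E = 20127 + 19992 = 40119)
(P(139, -121) + g(79))*(E - 38965) = (1/(98*sqrt(2 + 139)) + 79)*(40119 - 38965) = (1/(98*sqrt(141)) + 79)*1154 = ((sqrt(141)/141)/98 + 79)*1154 = (sqrt(141)/13818 + 79)*1154 = (79 + sqrt(141)/13818)*1154 = 91166 + 577*sqrt(141)/6909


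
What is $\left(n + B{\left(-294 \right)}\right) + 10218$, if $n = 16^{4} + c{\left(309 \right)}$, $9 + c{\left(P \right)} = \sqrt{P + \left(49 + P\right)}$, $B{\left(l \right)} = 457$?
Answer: $76202 + \sqrt{667} \approx 76228.0$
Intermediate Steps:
$c{\left(P \right)} = -9 + \sqrt{49 + 2 P}$ ($c{\left(P \right)} = -9 + \sqrt{P + \left(49 + P\right)} = -9 + \sqrt{49 + 2 P}$)
$n = 65527 + \sqrt{667}$ ($n = 16^{4} - \left(9 - \sqrt{49 + 2 \cdot 309}\right) = 65536 - \left(9 - \sqrt{49 + 618}\right) = 65536 - \left(9 - \sqrt{667}\right) = 65527 + \sqrt{667} \approx 65553.0$)
$\left(n + B{\left(-294 \right)}\right) + 10218 = \left(\left(65527 + \sqrt{667}\right) + 457\right) + 10218 = \left(65984 + \sqrt{667}\right) + 10218 = 76202 + \sqrt{667}$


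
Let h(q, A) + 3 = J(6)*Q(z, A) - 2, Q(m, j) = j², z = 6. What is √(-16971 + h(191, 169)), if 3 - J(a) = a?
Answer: I*√102659 ≈ 320.4*I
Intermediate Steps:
J(a) = 3 - a
h(q, A) = -5 - 3*A² (h(q, A) = -3 + ((3 - 1*6)*A² - 2) = -3 + ((3 - 6)*A² - 2) = -3 + (-3*A² - 2) = -3 + (-2 - 3*A²) = -5 - 3*A²)
√(-16971 + h(191, 169)) = √(-16971 + (-5 - 3*169²)) = √(-16971 + (-5 - 3*28561)) = √(-16971 + (-5 - 85683)) = √(-16971 - 85688) = √(-102659) = I*√102659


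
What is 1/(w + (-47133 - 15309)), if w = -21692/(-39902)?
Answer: -19951/1245769496 ≈ -1.6015e-5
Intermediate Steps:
w = 10846/19951 (w = -21692*(-1/39902) = 10846/19951 ≈ 0.54363)
1/(w + (-47133 - 15309)) = 1/(10846/19951 + (-47133 - 15309)) = 1/(10846/19951 - 62442) = 1/(-1245769496/19951) = -19951/1245769496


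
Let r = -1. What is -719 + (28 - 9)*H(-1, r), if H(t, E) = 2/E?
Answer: -757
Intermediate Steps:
-719 + (28 - 9)*H(-1, r) = -719 + (28 - 9)*(2/(-1)) = -719 + 19*(2*(-1)) = -719 + 19*(-2) = -719 - 38 = -757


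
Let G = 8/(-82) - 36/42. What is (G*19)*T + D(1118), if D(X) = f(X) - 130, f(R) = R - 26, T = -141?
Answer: 1010140/287 ≈ 3519.7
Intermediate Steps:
G = -274/287 (G = 8*(-1/82) - 36*1/42 = -4/41 - 6/7 = -274/287 ≈ -0.95470)
f(R) = -26 + R
D(X) = -156 + X (D(X) = (-26 + X) - 130 = -156 + X)
(G*19)*T + D(1118) = -274/287*19*(-141) + (-156 + 1118) = -5206/287*(-141) + 962 = 734046/287 + 962 = 1010140/287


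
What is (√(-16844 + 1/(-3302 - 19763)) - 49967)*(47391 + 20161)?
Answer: -3375370784 + 607968*I*√110628527765/23065 ≈ -3.3754e+9 + 8.7672e+6*I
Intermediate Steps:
(√(-16844 + 1/(-3302 - 19763)) - 49967)*(47391 + 20161) = (√(-16844 + 1/(-23065)) - 49967)*67552 = (√(-16844 - 1/23065) - 49967)*67552 = (√(-388506861/23065) - 49967)*67552 = (9*I*√110628527765/23065 - 49967)*67552 = (-49967 + 9*I*√110628527765/23065)*67552 = -3375370784 + 607968*I*√110628527765/23065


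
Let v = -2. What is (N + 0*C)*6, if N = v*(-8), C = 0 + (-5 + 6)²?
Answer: 96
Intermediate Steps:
C = 1 (C = 0 + 1² = 0 + 1 = 1)
N = 16 (N = -2*(-8) = 16)
(N + 0*C)*6 = (16 + 0*1)*6 = (16 + 0)*6 = 16*6 = 96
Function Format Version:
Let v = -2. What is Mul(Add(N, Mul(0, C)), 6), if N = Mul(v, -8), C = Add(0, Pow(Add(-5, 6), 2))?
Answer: 96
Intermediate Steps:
C = 1 (C = Add(0, Pow(1, 2)) = Add(0, 1) = 1)
N = 16 (N = Mul(-2, -8) = 16)
Mul(Add(N, Mul(0, C)), 6) = Mul(Add(16, Mul(0, 1)), 6) = Mul(Add(16, 0), 6) = Mul(16, 6) = 96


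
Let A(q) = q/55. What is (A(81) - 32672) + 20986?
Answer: -642649/55 ≈ -11685.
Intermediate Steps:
A(q) = q/55 (A(q) = q*(1/55) = q/55)
(A(81) - 32672) + 20986 = ((1/55)*81 - 32672) + 20986 = (81/55 - 32672) + 20986 = -1796879/55 + 20986 = -642649/55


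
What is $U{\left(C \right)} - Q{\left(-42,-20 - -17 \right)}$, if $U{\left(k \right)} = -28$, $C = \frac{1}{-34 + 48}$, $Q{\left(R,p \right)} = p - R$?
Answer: $-67$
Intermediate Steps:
$C = \frac{1}{14} \approx 0.071429$
$U{\left(C \right)} - Q{\left(-42,-20 - -17 \right)} = -28 - \left(\left(-20 - -17\right) - -42\right) = -28 - \left(\left(-20 + 17\right) + 42\right) = -28 - \left(-3 + 42\right) = -28 - 39 = -67$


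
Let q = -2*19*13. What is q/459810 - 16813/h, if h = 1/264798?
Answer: -78734482568209/17685 ≈ -4.4520e+9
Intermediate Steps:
h = 1/264798 ≈ 3.7765e-6
q = -494 (q = -38*13 = -494)
q/459810 - 16813/h = -494/459810 - 16813/1/264798 = -494*1/459810 - 16813*264798 = -19/17685 - 4452048774 = -78734482568209/17685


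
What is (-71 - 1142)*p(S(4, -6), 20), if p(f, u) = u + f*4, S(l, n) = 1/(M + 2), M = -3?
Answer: -19408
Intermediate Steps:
S(l, n) = -1 (S(l, n) = 1/(-3 + 2) = 1/(-1) = -1)
p(f, u) = u + 4*f
(-71 - 1142)*p(S(4, -6), 20) = (-71 - 1142)*(20 + 4*(-1)) = -1213*(20 - 4) = -1213*16 = -19408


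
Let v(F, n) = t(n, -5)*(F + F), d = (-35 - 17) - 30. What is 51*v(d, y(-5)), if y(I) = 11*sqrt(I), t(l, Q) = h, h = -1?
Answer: 8364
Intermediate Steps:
t(l, Q) = -1
d = -82 (d = -52 - 30 = -82)
v(F, n) = -2*F (v(F, n) = -(F + F) = -2*F)
51*v(d, y(-5)) = 51*(-2*(-82)) = 51*164 = 8364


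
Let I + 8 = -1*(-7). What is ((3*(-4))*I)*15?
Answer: 180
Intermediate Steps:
I = -1 (I = -8 - 1*(-7) = -8 + 7 = -1)
((3*(-4))*I)*15 = ((3*(-4))*(-1))*15 = -12*(-1)*15 = 12*15 = 180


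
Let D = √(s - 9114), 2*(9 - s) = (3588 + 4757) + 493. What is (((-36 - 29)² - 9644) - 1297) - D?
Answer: -6716 - 14*I*√69 ≈ -6716.0 - 116.29*I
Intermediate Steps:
s = -4410 (s = 9 - ((3588 + 4757) + 493)/2 = 9 - (8345 + 493)/2 = 9 - ½*8838 = 9 - 4419 = -4410)
D = 14*I*√69 (D = √(-4410 - 9114) = √(-13524) = 14*I*√69 ≈ 116.29*I)
(((-36 - 29)² - 9644) - 1297) - D = (((-36 - 29)² - 9644) - 1297) - 14*I*√69 = (((-65)² - 9644) - 1297) - 14*I*√69 = ((4225 - 9644) - 1297) - 14*I*√69 = (-5419 - 1297) - 14*I*√69 = -6716 - 14*I*√69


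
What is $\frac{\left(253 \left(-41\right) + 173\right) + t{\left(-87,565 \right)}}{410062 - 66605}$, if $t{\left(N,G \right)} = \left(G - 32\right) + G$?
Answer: $- \frac{222}{8377} \approx -0.026501$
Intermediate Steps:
$t{\left(N,G \right)} = -32 + 2 G$ ($t{\left(N,G \right)} = \left(-32 + G\right) + G = -32 + 2 G$)
$\frac{\left(253 \left(-41\right) + 173\right) + t{\left(-87,565 \right)}}{410062 - 66605} = \frac{\left(253 \left(-41\right) + 173\right) + \left(-32 + 2 \cdot 565\right)}{410062 - 66605} = \frac{\left(-10373 + 173\right) + \left(-32 + 1130\right)}{343457} = \left(-10200 + 1098\right) \frac{1}{343457} = \left(-9102\right) \frac{1}{343457} = - \frac{222}{8377}$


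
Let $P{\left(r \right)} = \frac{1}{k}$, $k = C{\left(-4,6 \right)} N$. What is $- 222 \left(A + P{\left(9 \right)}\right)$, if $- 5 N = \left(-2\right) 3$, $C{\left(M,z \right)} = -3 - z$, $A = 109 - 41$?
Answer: $- \frac{135679}{9} \approx -15075.0$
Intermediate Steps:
$A = 68$
$N = \frac{6}{5}$ ($N = - \frac{\left(-2\right) 3}{5} = \left(- \frac{1}{5}\right) \left(-6\right) = \frac{6}{5} \approx 1.2$)
$k = - \frac{54}{5}$ ($k = \left(-3 - 6\right) \frac{6}{5} = \left(-9\right) \frac{6}{5} = - \frac{54}{5} \approx -10.8$)
$P{\left(r \right)} = - \frac{5}{54}$ ($P{\left(r \right)} = \frac{1}{- \frac{54}{5}} = - \frac{5}{54}$)
$- 222 \left(A + P{\left(9 \right)}\right) = - 222 \left(68 - \frac{5}{54}\right) = \left(-222\right) \frac{3667}{54} = - \frac{135679}{9}$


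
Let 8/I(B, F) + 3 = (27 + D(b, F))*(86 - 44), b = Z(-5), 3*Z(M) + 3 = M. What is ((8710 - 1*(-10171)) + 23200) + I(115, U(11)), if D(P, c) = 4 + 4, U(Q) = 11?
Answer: 61732835/1467 ≈ 42081.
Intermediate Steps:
Z(M) = -1 + M/3
b = -8/3 (b = -1 + (1/3)*(-5) = -1 - 5/3 = -8/3 ≈ -2.6667)
D(P, c) = 8
I(B, F) = 8/1467 (I(B, F) = 8/(-3 + (27 + 8)*(86 - 44)) = 8/(-3 + 35*42) = 8/(-3 + 1470) = 8/1467)
((8710 - 1*(-10171)) + 23200) + I(115, U(11)) = ((8710 - 1*(-10171)) + 23200) + 8/1467 = ((8710 + 10171) + 23200) + 8/1467 = (18881 + 23200) + 8/1467 = 42081 + 8/1467 = 61732835/1467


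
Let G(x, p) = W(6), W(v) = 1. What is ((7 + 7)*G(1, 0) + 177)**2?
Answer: 36481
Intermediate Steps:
G(x, p) = 1
((7 + 7)*G(1, 0) + 177)**2 = ((7 + 7)*1 + 177)**2 = (14*1 + 177)**2 = (14 + 177)**2 = 191**2 = 36481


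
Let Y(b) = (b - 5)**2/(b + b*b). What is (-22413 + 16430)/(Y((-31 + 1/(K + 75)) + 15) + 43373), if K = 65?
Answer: -28118071763/203847034274 ≈ -0.13794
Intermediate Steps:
Y(b) = (-5 + b)**2/(b + b**2)
(-22413 + 16430)/(Y((-31 + 1/(K + 75)) + 15) + 43373) = (-22413 + 16430)/((-5 + ((-31 + 1/(65 + 75)) + 15))**2/(((-31 + 1/(65 + 75)) + 15)*(1 + ((-31 + 1/(65 + 75)) + 15))) + 43373) = -5983/((-5 + ((-31 + 1/140) + 15))**2/(((-31 + 1/140) + 15)*(1 + ((-31 + 1/140) + 15))) + 43373) = -5983/((-5 + (-4339/140 + 15))**2/((-4339/140 + 15)*(1 + (-4339/140 + 15))) + 43373) = -5983/((-5 - 2239/140)**2/((-2239/140)*(1 - 2239/140)) + 43373) = -5983/(-140*(-2939/140)**2/(2239*(-2099/140)) + 43373) = -5983/(-140/2239*(-140/2099)*8637721/19600 + 43373) = -5983/(8637721/4699661 + 43373) = -5983/203847034274/4699661 = -5983*4699661/203847034274 = -28118071763/203847034274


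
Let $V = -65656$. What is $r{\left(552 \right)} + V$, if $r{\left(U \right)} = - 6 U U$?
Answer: $-1893880$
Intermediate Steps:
$r{\left(U \right)} = - 6 U^{2}$
$r{\left(552 \right)} + V = - 6 \cdot 552^{2} - 65656 = \left(-6\right) 304704 - 65656 = -1828224 - 65656 = -1893880$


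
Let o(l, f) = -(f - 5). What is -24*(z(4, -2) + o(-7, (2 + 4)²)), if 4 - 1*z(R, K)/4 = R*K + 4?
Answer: -24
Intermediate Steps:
z(R, K) = -4*K*R (z(R, K) = 16 - 4*(R*K + 4) = 16 - 4*(K*R + 4) = 16 - 4*(4 + K*R) = 16 + (-16 - 4*K*R) = -4*K*R)
o(l, f) = 5 - f (o(l, f) = -(-5 + f) = 5 - f)
-24*(z(4, -2) + o(-7, (2 + 4)²)) = -24*(-4*(-2)*4 + (5 - (2 + 4)²)) = -24*(32 + (5 - 1*6²)) = -24*(32 + (5 - 1*36)) = -24*(32 + (5 - 36)) = -24*(32 - 31) = -24*1 = -24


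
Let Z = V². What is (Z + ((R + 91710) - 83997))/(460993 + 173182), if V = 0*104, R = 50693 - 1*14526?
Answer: 8776/126835 ≈ 0.069192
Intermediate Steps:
R = 36167 (R = 50693 - 14526 = 36167)
V = 0
Z = 0 (Z = 0² = 0)
(Z + ((R + 91710) - 83997))/(460993 + 173182) = (0 + ((36167 + 91710) - 83997))/(460993 + 173182) = (0 + (127877 - 83997))/634175 = (0 + 43880)*(1/634175) = 43880*(1/634175) = 8776/126835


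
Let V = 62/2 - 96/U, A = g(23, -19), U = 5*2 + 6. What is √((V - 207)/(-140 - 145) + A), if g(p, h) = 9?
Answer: √782895/285 ≈ 3.1046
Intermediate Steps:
U = 16 (U = 10 + 6 = 16)
A = 9
V = 25 (V = 62/2 - 96/16 = 62*(½) - 96*1/16 = 31 - 6 = 25)
√((V - 207)/(-140 - 145) + A) = √((25 - 207)/(-140 - 145) + 9) = √(-182/(-285) + 9) = √(-182*(-1/285) + 9) = √(182/285 + 9) = √(2747/285) = √782895/285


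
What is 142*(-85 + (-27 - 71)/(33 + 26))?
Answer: -726046/59 ≈ -12306.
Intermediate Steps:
142*(-85 + (-27 - 71)/(33 + 26)) = 142*(-85 - 98/59) = 142*(-5113/59) = -726046/59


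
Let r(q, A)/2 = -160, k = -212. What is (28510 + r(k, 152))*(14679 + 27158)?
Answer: 1179385030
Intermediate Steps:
r(q, A) = -320 (r(q, A) = 2*(-160) = -320)
(28510 + r(k, 152))*(14679 + 27158) = (28510 - 320)*(14679 + 27158) = 28190*41837 = 1179385030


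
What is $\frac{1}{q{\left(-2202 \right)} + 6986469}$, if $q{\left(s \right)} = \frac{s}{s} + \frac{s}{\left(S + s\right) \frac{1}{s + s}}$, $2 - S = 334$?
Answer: $\frac{1267}{8847008686} \approx 1.4321 \cdot 10^{-7}$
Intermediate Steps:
$S = -332$ ($S = 2 - 334 = -332$)
$q{\left(s \right)} = 1 + \frac{2 s^{2}}{-332 + s}$ ($q{\left(s \right)} = \frac{s}{s} + \frac{s}{\left(-332 + s\right) \frac{1}{s + s}} = 1 + \frac{s}{\left(-332 + s\right) \frac{1}{2 s}} = 1 + \frac{s}{\frac{1}{2} \frac{1}{s} \left(-332 + s\right)} = 1 + s \frac{2 s}{-332 + s} = 1 + \frac{2 s^{2}}{-332 + s}$)
$\frac{1}{q{\left(-2202 \right)} + 6986469} = \frac{1}{\frac{-332 - 2202 + 2 \left(-2202\right)^{2}}{-332 - 2202} + 6986469} = \frac{1}{\frac{-332 - 2202 + 2 \cdot 4848804}{-2534} + 6986469} = \frac{1}{- \frac{-332 - 2202 + 9697608}{2534} + 6986469} = \frac{1}{\left(- \frac{1}{2534}\right) 9695074 + 6986469} = \frac{1}{- \frac{4847537}{1267} + 6986469} = \frac{1}{\frac{8847008686}{1267}} = \frac{1267}{8847008686}$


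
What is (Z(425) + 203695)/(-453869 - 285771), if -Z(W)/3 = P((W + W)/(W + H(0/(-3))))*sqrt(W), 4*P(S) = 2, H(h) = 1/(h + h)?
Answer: -40739/147928 + 3*sqrt(17)/295856 ≈ -0.27536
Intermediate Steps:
H(h) = 1/(2*h)
P(S) = 1/2 (P(S) = (1/4)*2 = 1/2)
Z(W) = -3*sqrt(W)/2
(Z(425) + 203695)/(-453869 - 285771) = (-15*sqrt(17)/2 + 203695)/(-453869 - 285771) = (-15*sqrt(17)/2 + 203695)/(-739640) = (-15*sqrt(17)/2 + 203695)*(-1/739640) = (203695 - 15*sqrt(17)/2)*(-1/739640) = -40739/147928 + 3*sqrt(17)/295856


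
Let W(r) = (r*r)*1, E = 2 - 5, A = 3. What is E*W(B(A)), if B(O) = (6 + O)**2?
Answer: -19683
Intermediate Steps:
E = -3
W(r) = r**2 (W(r) = r**2*1 = r**2)
E*W(B(A)) = -3*(6 + 3)**4 = -3*(9**2)**2 = -3*81**2 = -3*6561 = -19683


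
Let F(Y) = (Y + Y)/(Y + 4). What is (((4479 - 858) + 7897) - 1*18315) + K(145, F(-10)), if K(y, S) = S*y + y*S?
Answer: -17491/3 ≈ -5830.3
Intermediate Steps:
F(Y) = 2*Y/(4 + Y) (F(Y) = (2*Y)/(4 + Y) = 2*Y/(4 + Y))
K(y, S) = 2*S*y (K(y, S) = S*y + S*y = 2*S*y)
(((4479 - 858) + 7897) - 1*18315) + K(145, F(-10)) = (((4479 - 858) + 7897) - 1*18315) + 2*(2*(-10)/(4 - 10))*145 = ((3621 + 7897) - 18315) + 2*(2*(-10)/(-6))*145 = (11518 - 18315) + 2*(2*(-10)*(-⅙))*145 = -6797 + 2*(10/3)*145 = -6797 + 2900/3 = -17491/3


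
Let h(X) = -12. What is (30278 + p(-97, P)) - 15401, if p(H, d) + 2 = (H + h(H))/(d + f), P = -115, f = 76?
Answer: 580234/39 ≈ 14878.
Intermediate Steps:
p(H, d) = -2 + (-12 + H)/(76 + d) (p(H, d) = -2 + (H - 12)/(d + 76) = -2 + (-12 + H)/(76 + d))
(30278 + p(-97, P)) - 15401 = (30278 + (-164 - 97 - 2*(-115))/(76 - 115)) - 15401 = (30278 + (-164 - 97 + 230)/(-39)) - 15401 = (30278 - 1/39*(-31)) - 15401 = (30278 + 31/39) - 15401 = 1180873/39 - 15401 = 580234/39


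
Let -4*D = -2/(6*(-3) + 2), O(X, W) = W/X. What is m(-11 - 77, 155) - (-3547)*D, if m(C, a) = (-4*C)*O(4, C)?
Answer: -251355/32 ≈ -7854.8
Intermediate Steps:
m(C, a) = -C² (m(C, a) = (-4*C)*(C/4) = -C²)
D = -1/32 (D = -(-1)/(2*(6*(-3) + 2)) = -(-1)/(2*(-18 + 2)) = -(-1)/(2*(-16)) = -(-1)*(-1)/(2*16) = -¼*⅛ = -1/32 ≈ -0.031250)
m(-11 - 77, 155) - (-3547)*D = -(-11 - 77)² - (-3547)*(-1)/32 = -1*(-88)² - 1*3547/32 = -1*7744 - 3547/32 = -7744 - 3547/32 = -251355/32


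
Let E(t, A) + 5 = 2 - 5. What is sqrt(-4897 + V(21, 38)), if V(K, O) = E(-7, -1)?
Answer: 3*I*sqrt(545) ≈ 70.036*I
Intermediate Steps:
E(t, A) = -8 (E(t, A) = -5 + (2 - 5) = -5 - 3 = -8)
V(K, O) = -8
sqrt(-4897 + V(21, 38)) = sqrt(-4897 - 8) = sqrt(-4905) = 3*I*sqrt(545)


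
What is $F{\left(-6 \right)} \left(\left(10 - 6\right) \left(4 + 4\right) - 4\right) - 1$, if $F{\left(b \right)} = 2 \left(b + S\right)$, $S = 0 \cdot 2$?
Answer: $-337$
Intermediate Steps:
$S = 0$
$F{\left(b \right)} = 2 b$ ($F{\left(b \right)} = 2 \left(b + 0\right) = 2 b$)
$F{\left(-6 \right)} \left(\left(10 - 6\right) \left(4 + 4\right) - 4\right) - 1 = 2 \left(-6\right) \left(\left(10 - 6\right) \left(4 + 4\right) - 4\right) - 1 = - 12 \left(4 \cdot 8 - 4\right) + \left(-1 + 0\right) = - 12 \left(32 - 4\right) - 1 = \left(-12\right) 28 - 1 = -336 - 1 = -337$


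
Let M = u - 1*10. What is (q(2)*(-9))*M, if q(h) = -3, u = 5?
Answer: -135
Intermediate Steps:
M = -5 (M = 5 - 1*10 = 5 - 10 = -5)
(q(2)*(-9))*M = -3*(-9)*(-5) = 27*(-5) = -135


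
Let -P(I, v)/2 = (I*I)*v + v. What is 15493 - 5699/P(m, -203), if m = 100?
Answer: 62907864459/4060406 ≈ 15493.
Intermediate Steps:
P(I, v) = -2*v - 2*v*I**2 (P(I, v) = -2*((I*I)*v + v) = -2*(I**2*v + v) = -2*(v*I**2 + v) = -2*(v + v*I**2) = -2*v - 2*v*I**2)
15493 - 5699/P(m, -203) = 15493 - 5699*1/(406*(1 + 100**2)) = 15493 - 5699*1/(406*(1 + 10000)) = 15493 - 5699/((-2*(-203)*10001)) = 15493 - 5699/4060406 = 62907864459/4060406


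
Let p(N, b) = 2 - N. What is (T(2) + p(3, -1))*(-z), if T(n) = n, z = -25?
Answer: 25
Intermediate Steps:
(T(2) + p(3, -1))*(-z) = (2 + (2 - 1*3))*(-1*(-25)) = (2 + (2 - 3))*25 = (2 - 1)*25 = 1*25 = 25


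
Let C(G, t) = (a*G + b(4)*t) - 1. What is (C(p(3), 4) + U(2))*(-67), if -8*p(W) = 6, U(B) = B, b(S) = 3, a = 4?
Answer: -670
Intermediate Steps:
p(W) = -¾ (p(W) = -⅛*6 = -¾)
C(G, t) = -1 + 3*t + 4*G (C(G, t) = (4*G + 3*t) - 1 = (3*t + 4*G) - 1 = -1 + 3*t + 4*G)
(C(p(3), 4) + U(2))*(-67) = ((-1 + 3*4 + 4*(-¾)) + 2)*(-67) = ((-1 + 12 - 3) + 2)*(-67) = (8 + 2)*(-67) = 10*(-67) = -670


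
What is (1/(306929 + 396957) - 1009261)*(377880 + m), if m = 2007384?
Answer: -27330689166161640/11353 ≈ -2.4074e+12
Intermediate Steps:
(1/(306929 + 396957) - 1009261)*(377880 + m) = (1/(306929 + 396957) - 1009261)*(377880 + 2007384) = (1/703886 - 1009261)*2385264 = -710404688245/703886*2385264 = -27330689166161640/11353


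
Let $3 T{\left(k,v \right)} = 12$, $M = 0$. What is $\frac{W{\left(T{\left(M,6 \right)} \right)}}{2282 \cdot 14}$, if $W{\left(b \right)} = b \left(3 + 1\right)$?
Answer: $\frac{4}{7987} \approx 0.00050081$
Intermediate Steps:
$T{\left(k,v \right)} = 4$ ($T{\left(k,v \right)} = \frac{1}{3} \cdot 12 = 4$)
$W{\left(b \right)} = 4 b$ ($W{\left(b \right)} = b 4 = 4 b$)
$\frac{W{\left(T{\left(M,6 \right)} \right)}}{2282 \cdot 14} = \frac{4 \cdot 4}{2282 \cdot 14} = \frac{16}{31948} = 16 \cdot \frac{1}{31948} = \frac{4}{7987}$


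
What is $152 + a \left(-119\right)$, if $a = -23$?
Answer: $2889$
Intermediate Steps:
$152 + a \left(-119\right) = 152 - -2737 = 152 + 2737 = 2889$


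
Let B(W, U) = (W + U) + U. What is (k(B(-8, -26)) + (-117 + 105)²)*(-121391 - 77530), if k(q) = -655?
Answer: 101648631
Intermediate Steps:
B(W, U) = W + 2*U (B(W, U) = (U + W) + U = W + 2*U)
(k(B(-8, -26)) + (-117 + 105)²)*(-121391 - 77530) = (-655 + (-117 + 105)²)*(-121391 - 77530) = (-655 + (-12)²)*(-198921) = (-655 + 144)*(-198921) = -511*(-198921) = 101648631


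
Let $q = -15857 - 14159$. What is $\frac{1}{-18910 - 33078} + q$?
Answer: $- \frac{1560471809}{51988} \approx -30016.0$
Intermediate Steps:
$q = -30016$
$\frac{1}{-18910 - 33078} + q = \frac{1}{-18910 - 33078} - 30016 = \frac{1}{-51988} - 30016 = - \frac{1}{51988} - 30016 = - \frac{1560471809}{51988}$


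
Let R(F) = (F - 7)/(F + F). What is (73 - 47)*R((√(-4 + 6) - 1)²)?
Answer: -260 - 182*√2 ≈ -517.39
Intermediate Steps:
R(F) = (-7 + F)/(2*F) (R(F) = (-7 + F)/((2*F)) = (-7 + F)*(1/(2*F)) = (-7 + F)/(2*F))
(73 - 47)*R((√(-4 + 6) - 1)²) = (73 - 47)*((-7 + (√(-4 + 6) - 1)²)/(2*((√(-4 + 6) - 1)²))) = 26*((-7 + (√2 - 1)²)/(2*((√2 - 1)²))) = 26*((-7 + (-1 + √2)²)/(2*((-1 + √2)²))) = 26*((-7 + (-1 + √2)²)/(2*(-1 + √2)²)) = 13*(-7 + (-1 + √2)²)/(-1 + √2)²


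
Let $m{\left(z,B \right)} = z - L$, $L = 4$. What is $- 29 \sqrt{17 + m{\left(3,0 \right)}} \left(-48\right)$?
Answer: $5568$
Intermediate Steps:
$m{\left(z,B \right)} = -4 + z$ ($m{\left(z,B \right)} = z - 4 = -4 + z$)
$- 29 \sqrt{17 + m{\left(3,0 \right)}} \left(-48\right) = - 29 \sqrt{17 + \left(-4 + 3\right)} \left(-48\right) = - 29 \sqrt{17 - 1} \left(-48\right) = - 29 \sqrt{16} \left(-48\right) = \left(-29\right) 4 \left(-48\right) = \left(-116\right) \left(-48\right) = 5568$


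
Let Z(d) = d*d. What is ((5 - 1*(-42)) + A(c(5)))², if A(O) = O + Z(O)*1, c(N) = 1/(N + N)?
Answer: 22193521/10000 ≈ 2219.4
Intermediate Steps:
Z(d) = d²
c(N) = 1/(2*N)
A(O) = O + O² (A(O) = O + O²*1 = O + O²)
((5 - 1*(-42)) + A(c(5)))² = ((5 - 1*(-42)) + ((½)/5)*(1 + (½)/5))² = ((5 + 42) + ((½)*(⅕))*(1 + (½)*(⅕)))² = (47 + (1 + ⅒)/10)² = (47 + (⅒)*(11/10))² = (47 + 11/100)² = (4711/100)² = 22193521/10000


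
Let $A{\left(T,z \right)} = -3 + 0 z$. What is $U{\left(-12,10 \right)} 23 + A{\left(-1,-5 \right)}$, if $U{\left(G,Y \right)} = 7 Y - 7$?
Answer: $1446$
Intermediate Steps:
$U{\left(G,Y \right)} = -7 + 7 Y$
$A{\left(T,z \right)} = -3$ ($A{\left(T,z \right)} = -3 + 0 = -3$)
$U{\left(-12,10 \right)} 23 + A{\left(-1,-5 \right)} = \left(-7 + 7 \cdot 10\right) 23 - 3 = \left(-7 + 70\right) 23 - 3 = 63 \cdot 23 - 3 = 1449 - 3 = 1446$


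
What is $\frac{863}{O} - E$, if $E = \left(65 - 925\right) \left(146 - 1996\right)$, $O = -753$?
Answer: $- \frac{1198023863}{753} \approx -1.591 \cdot 10^{6}$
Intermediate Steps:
$E = 1591000$ ($E = \left(-860\right) \left(-1850\right) = 1591000$)
$\frac{863}{O} - E = \frac{863}{-753} - 1591000 = 863 \left(- \frac{1}{753}\right) - 1591000 = - \frac{863}{753} - 1591000 = - \frac{1198023863}{753}$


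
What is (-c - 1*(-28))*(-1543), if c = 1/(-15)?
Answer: -649603/15 ≈ -43307.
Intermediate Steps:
c = -1/15 ≈ -0.066667
(-c - 1*(-28))*(-1543) = (-1*(-1/15) - 1*(-28))*(-1543) = (1/15 + 28)*(-1543) = (421/15)*(-1543) = -649603/15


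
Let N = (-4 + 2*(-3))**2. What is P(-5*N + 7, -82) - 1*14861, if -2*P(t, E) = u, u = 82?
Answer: -14902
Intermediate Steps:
N = 100 (N = (-4 - 6)**2 = (-10)**2 = 100)
P(t, E) = -41 (P(t, E) = -1/2*82 = -41)
P(-5*N + 7, -82) - 1*14861 = -41 - 1*14861 = -41 - 14861 = -14902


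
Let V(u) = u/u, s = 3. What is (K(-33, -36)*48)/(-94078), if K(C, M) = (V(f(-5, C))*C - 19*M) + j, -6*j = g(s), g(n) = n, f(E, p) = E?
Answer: -15612/47039 ≈ -0.33189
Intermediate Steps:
j = -1/2 (j = -1/6*3 = -1/2 ≈ -0.50000)
V(u) = 1
K(C, M) = -1/2 + C - 19*M (K(C, M) = (1*C - 19*M) - 1/2 = (C - 19*M) - 1/2 = -1/2 + C - 19*M)
(K(-33, -36)*48)/(-94078) = ((-1/2 - 33 - 19*(-36))*48)/(-94078) = ((-1/2 - 33 + 684)*48)*(-1/94078) = ((1301/2)*48)*(-1/94078) = 31224*(-1/94078) = -15612/47039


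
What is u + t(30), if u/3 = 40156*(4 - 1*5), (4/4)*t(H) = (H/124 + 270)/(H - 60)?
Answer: -14939149/124 ≈ -1.2048e+5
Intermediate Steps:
t(H) = (270 + H/124)/(-60 + H) (t(H) = (H/124 + 270)/(H - 60) = (H*(1/124) + 270)/(-60 + H) = (H/124 + 270)/(-60 + H) = (270 + H/124)/(-60 + H))
u = -120468 (u = 3*(40156*(4 - 1*5)) = 3*(40156*(4 - 5)) = 3*(40156*(-1)) = 3*(-40156) = -120468)
u + t(30) = -120468 + (33480 + 30)/(124*(-60 + 30)) = -120468 + (1/124)*33510/(-30) = -120468 + (1/124)*(-1/30)*33510 = -120468 - 1117/124 = -14939149/124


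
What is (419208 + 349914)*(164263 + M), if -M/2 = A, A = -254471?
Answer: 517776776010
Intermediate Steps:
M = 508942 (M = -2*(-254471) = 508942)
(419208 + 349914)*(164263 + M) = (419208 + 349914)*(164263 + 508942) = 769122*673205 = 517776776010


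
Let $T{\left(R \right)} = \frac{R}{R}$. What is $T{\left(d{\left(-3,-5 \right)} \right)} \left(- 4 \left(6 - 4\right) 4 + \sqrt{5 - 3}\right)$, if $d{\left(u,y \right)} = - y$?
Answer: $-32 + \sqrt{2} \approx -30.586$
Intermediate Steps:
$T{\left(R \right)} = 1$
$T{\left(d{\left(-3,-5 \right)} \right)} \left(- 4 \left(6 - 4\right) 4 + \sqrt{5 - 3}\right) = 1 \left(- 4 \left(6 - 4\right) 4 + \sqrt{5 - 3}\right) = 1 \left(- 4 \cdot 2 \cdot 4 + \sqrt{2}\right) = 1 \left(\left(-4\right) 8 + \sqrt{2}\right) = 1 \left(-32 + \sqrt{2}\right) = -32 + \sqrt{2}$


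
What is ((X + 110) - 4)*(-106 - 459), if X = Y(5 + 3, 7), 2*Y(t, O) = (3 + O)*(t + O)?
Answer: -102265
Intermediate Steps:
Y(t, O) = (3 + O)*(O + t)/2 (Y(t, O) = ((3 + O)*(t + O))/2 = ((3 + O)*(O + t))/2 = (3 + O)*(O + t)/2)
X = 75 (X = (½)*7² + (3/2)*7 + 3*(5 + 3)/2 + (½)*7*(5 + 3) = (½)*49 + 21/2 + (3/2)*8 + (½)*7*8 = 49/2 + 21/2 + 12 + 28 = 75)
((X + 110) - 4)*(-106 - 459) = ((75 + 110) - 4)*(-106 - 459) = (185 - 4)*(-565) = 181*(-565) = -102265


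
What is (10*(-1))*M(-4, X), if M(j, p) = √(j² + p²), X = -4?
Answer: -40*√2 ≈ -56.569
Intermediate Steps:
(10*(-1))*M(-4, X) = (10*(-1))*√((-4)² + (-4)²) = -10*√(16 + 16) = -40*√2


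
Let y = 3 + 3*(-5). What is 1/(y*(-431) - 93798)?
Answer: -1/88626 ≈ -1.1283e-5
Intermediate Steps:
y = -12 (y = 3 - 15 = -12)
1/(y*(-431) - 93798) = 1/(-12*(-431) - 93798) = 1/(5172 - 93798) = 1/(-88626) = -1/88626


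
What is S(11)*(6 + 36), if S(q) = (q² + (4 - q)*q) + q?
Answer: 2310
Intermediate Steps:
S(q) = q + q² + q*(4 - q) (S(q) = (q² + q*(4 - q)) + q = q + q² + q*(4 - q))
S(11)*(6 + 36) = (5*11)*(6 + 36) = 55*42 = 2310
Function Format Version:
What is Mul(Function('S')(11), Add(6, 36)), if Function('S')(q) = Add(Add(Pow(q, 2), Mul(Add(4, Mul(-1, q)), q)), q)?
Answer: 2310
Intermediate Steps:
Function('S')(q) = Add(q, Pow(q, 2), Mul(q, Add(4, Mul(-1, q)))) (Function('S')(q) = Add(Add(Pow(q, 2), Mul(q, Add(4, Mul(-1, q)))), q) = Add(q, Pow(q, 2), Mul(q, Add(4, Mul(-1, q)))))
Mul(Function('S')(11), Add(6, 36)) = Mul(Mul(5, 11), Add(6, 36)) = Mul(55, 42) = 2310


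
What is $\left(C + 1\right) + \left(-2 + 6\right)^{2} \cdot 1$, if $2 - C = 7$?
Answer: $12$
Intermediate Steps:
$C = -5$ ($C = 2 - 7 = -5$)
$\left(C + 1\right) + \left(-2 + 6\right)^{2} \cdot 1 = \left(-5 + 1\right) + \left(-2 + 6\right)^{2} \cdot 1 = -4 + 4^{2} \cdot 1 = -4 + 16 \cdot 1 = -4 + 16 = 12$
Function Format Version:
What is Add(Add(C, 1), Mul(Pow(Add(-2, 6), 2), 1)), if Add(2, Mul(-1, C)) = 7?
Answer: 12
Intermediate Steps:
C = -5 (C = Add(2, Mul(-1, 7)) = Add(2, -7) = -5)
Add(Add(C, 1), Mul(Pow(Add(-2, 6), 2), 1)) = Add(Add(-5, 1), Mul(Pow(Add(-2, 6), 2), 1)) = Add(-4, Mul(Pow(4, 2), 1)) = Add(-4, Mul(16, 1)) = Add(-4, 16) = 12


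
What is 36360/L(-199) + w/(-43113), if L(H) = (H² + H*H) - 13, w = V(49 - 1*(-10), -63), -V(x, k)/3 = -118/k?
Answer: 32928706582/71695582497 ≈ 0.45928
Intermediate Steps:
V(x, k) = 354/k (V(x, k) = -(-354)/k = 354/k)
w = -118/21 (w = 354/(-63) = 354*(-1/63) = -118/21 ≈ -5.6190)
L(H) = -13 + 2*H² (L(H) = (H² + H²) - 13 = 2*H² - 13 = -13 + 2*H²)
36360/L(-199) + w/(-43113) = 36360/(-13 + 2*(-199)²) - 118/21/(-43113) = 36360/(-13 + 2*39601) - 118/21*(-1/43113) = 36360/(-13 + 79202) + 118/905373 = 36360/79189 + 118/905373 = 32928706582/71695582497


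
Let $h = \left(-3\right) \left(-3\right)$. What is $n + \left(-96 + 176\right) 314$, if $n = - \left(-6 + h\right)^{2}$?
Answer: $25111$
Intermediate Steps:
$h = 9$
$n = -9$ ($n = - \left(-6 + 9\right)^{2} = - 3^{2} = \left(-1\right) 9 = -9$)
$n + \left(-96 + 176\right) 314 = -9 + \left(-96 + 176\right) 314 = -9 + 80 \cdot 314 = -9 + 25120 = 25111$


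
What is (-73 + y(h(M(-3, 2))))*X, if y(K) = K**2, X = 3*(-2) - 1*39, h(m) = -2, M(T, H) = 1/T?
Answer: 3105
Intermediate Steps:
X = -45 (X = -6 - 39 = -45)
(-73 + y(h(M(-3, 2))))*X = (-73 + (-2)**2)*(-45) = (-73 + 4)*(-45) = -69*(-45) = 3105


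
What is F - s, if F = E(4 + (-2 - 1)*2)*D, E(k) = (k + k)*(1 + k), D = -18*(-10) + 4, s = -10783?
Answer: 11519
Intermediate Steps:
D = 184 (D = 180 + 4 = 184)
E(k) = 2*k*(1 + k) (E(k) = (2*k)*(1 + k) = 2*k*(1 + k))
F = 736 (F = (2*(4 + (-2 - 1)*2)*(1 + (4 + (-2 - 1)*2)))*184 = (2*(4 - 3*2)*(1 + (4 - 3*2)))*184 = (2*(4 - 6)*(1 + (4 - 6)))*184 = (2*(-2)*(1 - 2))*184 = (2*(-2)*(-1))*184 = 4*184 = 736)
F - s = 736 - 1*(-10783) = 736 + 10783 = 11519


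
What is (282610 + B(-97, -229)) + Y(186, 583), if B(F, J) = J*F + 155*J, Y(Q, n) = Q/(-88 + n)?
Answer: 44439182/165 ≈ 2.6933e+5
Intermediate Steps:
B(F, J) = 155*J + F*J (B(F, J) = F*J + 155*J = 155*J + F*J)
(282610 + B(-97, -229)) + Y(186, 583) = (282610 - 229*(155 - 97)) + 186/(-88 + 583) = (282610 - 229*58) + 186/495 = (282610 - 13282) + 186*(1/495) = 269328 + 62/165 = 44439182/165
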